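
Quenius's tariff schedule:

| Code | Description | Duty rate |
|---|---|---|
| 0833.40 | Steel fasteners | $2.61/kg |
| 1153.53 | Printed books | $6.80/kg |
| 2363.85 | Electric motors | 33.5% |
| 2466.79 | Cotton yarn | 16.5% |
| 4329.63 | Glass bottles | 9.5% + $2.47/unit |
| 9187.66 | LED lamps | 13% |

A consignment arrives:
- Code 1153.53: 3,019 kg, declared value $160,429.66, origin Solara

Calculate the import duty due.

$20,529.20

Line 1 (1153.53, Solara, 3,019 kg, $160,429.66):
Base rate for 1153.53 is $6.80/kg.
Duty = 3,019 × $6.80 = $20,529.20.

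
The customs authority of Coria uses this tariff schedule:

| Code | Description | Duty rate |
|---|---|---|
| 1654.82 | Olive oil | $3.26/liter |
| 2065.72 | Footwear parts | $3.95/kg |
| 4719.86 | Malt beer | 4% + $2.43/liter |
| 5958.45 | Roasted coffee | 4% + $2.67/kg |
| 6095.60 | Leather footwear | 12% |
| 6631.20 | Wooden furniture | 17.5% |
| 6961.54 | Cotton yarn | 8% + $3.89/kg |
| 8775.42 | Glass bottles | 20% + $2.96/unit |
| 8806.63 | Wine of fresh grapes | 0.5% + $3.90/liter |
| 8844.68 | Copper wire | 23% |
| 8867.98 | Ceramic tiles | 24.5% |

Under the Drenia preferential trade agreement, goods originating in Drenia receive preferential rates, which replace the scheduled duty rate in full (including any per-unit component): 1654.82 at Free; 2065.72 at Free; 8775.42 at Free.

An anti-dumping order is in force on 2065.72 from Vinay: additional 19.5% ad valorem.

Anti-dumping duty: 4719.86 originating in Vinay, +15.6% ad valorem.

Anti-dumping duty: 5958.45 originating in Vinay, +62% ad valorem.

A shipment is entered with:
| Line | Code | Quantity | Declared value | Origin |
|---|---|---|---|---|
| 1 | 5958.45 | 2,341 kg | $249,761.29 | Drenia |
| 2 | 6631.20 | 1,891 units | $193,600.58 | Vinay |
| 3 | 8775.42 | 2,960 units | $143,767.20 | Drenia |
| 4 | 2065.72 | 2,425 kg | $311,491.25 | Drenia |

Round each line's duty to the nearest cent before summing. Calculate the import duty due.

Line 1 (5958.45, Drenia, 2,341 kg, $249,761.29):
Base rate for 5958.45 is 4% + $2.67/kg.
Origin Drenia is the FTA partner but 5958.45 is not on the preference list; base rate stands.
The additional-duty order on 5958.45 targets Vinay, not Drenia; it does not apply.
Duty = $249,761.29 × 4% + 2,341 × $2.67 = $16,240.92.
Line 2 (6631.20, Vinay, 1,891 units, $193,600.58):
Base rate for 6631.20 is 17.5%.
Duty = $193,600.58 × 17.5% = $33,880.10.
Line 3 (8775.42, Drenia, 2,960 units, $143,767.20):
Base rate for 8775.42 is 20% + $2.96/unit.
Origin Drenia qualifies under the Coria–Drenia agreement and 8775.42 is covered: preferential rate Free applies instead.
Duty = $143,767.20 × 0% = $0.00.
Line 4 (2065.72, Drenia, 2,425 kg, $311,491.25):
Base rate for 2065.72 is $3.95/kg.
Origin Drenia qualifies under the Coria–Drenia agreement and 2065.72 is covered: preferential rate Free applies instead.
The additional-duty order on 2065.72 targets Vinay, not Drenia; it does not apply.
Duty = $311,491.25 × 0% = $0.00.
Total = $16,240.92 + $33,880.10 + $0.00 + $0.00 = $50,121.02.

$50,121.02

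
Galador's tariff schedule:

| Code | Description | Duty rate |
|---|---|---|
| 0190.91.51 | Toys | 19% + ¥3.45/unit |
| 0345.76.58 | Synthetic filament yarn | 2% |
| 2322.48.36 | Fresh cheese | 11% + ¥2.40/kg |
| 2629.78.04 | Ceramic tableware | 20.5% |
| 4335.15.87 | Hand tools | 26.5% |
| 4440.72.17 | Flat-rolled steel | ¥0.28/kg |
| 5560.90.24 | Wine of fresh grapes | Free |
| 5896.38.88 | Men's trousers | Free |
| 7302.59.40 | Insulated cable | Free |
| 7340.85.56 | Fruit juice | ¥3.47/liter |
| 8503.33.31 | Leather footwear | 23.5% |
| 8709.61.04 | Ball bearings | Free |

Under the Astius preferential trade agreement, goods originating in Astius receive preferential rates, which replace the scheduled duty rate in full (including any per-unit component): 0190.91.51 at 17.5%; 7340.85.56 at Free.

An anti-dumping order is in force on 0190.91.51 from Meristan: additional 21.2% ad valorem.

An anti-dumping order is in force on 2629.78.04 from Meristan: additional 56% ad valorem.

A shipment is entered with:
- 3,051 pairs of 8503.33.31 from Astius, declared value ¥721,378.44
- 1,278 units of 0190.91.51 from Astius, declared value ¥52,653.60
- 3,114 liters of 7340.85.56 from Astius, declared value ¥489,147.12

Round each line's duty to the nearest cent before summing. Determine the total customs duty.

Line 1 (8503.33.31, Astius, 3,051 pairs, ¥721,378.44):
Base rate for 8503.33.31 is 23.5%.
Origin Astius is the FTA partner but 8503.33.31 is not on the preference list; base rate stands.
Duty = ¥721,378.44 × 23.5% = ¥169,523.93.
Line 2 (0190.91.51, Astius, 1,278 units, ¥52,653.60):
Base rate for 0190.91.51 is 19% + ¥3.45/unit.
Origin Astius qualifies under the Galador–Astius agreement and 0190.91.51 is covered: preferential rate 17.5% applies instead.
The additional-duty order on 0190.91.51 targets Meristan, not Astius; it does not apply.
Duty = ¥52,653.60 × 17.5% = ¥9,214.38.
Line 3 (7340.85.56, Astius, 3,114 liters, ¥489,147.12):
Base rate for 7340.85.56 is ¥3.47/liter.
Origin Astius qualifies under the Galador–Astius agreement and 7340.85.56 is covered: preferential rate Free applies instead.
Duty = ¥489,147.12 × 0% = ¥0.00.
Total = ¥169,523.93 + ¥9,214.38 + ¥0.00 = ¥178,738.31.

¥178,738.31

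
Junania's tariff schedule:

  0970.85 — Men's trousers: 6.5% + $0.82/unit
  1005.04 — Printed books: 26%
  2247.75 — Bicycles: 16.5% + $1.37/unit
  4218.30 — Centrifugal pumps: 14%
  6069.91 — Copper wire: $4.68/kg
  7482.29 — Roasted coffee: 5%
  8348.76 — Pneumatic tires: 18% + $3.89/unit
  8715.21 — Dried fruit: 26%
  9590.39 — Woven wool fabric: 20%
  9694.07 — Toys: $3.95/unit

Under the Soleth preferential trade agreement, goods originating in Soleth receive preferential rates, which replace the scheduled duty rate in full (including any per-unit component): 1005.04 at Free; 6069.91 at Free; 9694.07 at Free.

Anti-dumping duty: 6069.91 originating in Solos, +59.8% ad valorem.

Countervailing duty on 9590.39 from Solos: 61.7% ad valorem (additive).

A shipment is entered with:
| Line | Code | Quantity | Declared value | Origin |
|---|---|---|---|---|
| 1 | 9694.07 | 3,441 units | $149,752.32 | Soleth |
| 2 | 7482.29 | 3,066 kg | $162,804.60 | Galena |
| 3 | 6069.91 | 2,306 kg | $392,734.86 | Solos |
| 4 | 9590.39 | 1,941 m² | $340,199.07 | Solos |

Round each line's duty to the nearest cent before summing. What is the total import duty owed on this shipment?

$531,730.40

Line 1 (9694.07, Soleth, 3,441 units, $149,752.32):
Base rate for 9694.07 is $3.95/unit.
Origin Soleth qualifies under the Junania–Soleth agreement and 9694.07 is covered: preferential rate Free applies instead.
Duty = $149,752.32 × 0% = $0.00.
Line 2 (7482.29, Galena, 3,066 kg, $162,804.60):
Base rate for 7482.29 is 5%.
Duty = $162,804.60 × 5% = $8,140.23.
Line 3 (6069.91, Solos, 2,306 kg, $392,734.86):
Base rate for 6069.91 is $4.68/kg.
6069.91 has an FTA preferential rate, but origin Solos is not Soleth; base rate stands.
Additional duty on 6069.91 from Solos: +59.8% ad valorem. Applied ad valorem rate = 59.8%.
Duty = $392,734.86 × 59.8% + 2,306 × $4.68 = $245,647.53.
Line 4 (9590.39, Solos, 1,941 m², $340,199.07):
Base rate for 9590.39 is 20%.
Additional duty on 9590.39 from Solos: +61.7%. Applied ad valorem rate: 20% + 61.7% = 81.7%.
Duty = $340,199.07 × 81.7% = $277,942.64.
Total = $0.00 + $8,140.23 + $245,647.53 + $277,942.64 = $531,730.40.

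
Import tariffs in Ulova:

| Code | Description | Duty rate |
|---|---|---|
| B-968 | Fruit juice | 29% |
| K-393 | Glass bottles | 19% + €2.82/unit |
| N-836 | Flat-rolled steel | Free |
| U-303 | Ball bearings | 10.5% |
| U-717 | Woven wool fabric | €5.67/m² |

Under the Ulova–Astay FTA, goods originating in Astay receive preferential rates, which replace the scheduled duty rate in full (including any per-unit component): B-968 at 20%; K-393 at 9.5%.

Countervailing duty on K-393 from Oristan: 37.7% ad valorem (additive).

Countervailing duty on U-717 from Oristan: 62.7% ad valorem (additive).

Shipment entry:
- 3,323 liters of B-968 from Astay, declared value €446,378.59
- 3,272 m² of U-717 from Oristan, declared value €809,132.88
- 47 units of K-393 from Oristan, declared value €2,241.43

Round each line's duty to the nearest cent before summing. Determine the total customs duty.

Line 1 (B-968, Astay, 3,323 liters, €446,378.59):
Base rate for B-968 is 29%.
Origin Astay qualifies under the Ulova–Astay agreement and B-968 is covered: preferential rate 20% applies instead.
Duty = €446,378.59 × 20% = €89,275.72.
Line 2 (U-717, Oristan, 3,272 m², €809,132.88):
Base rate for U-717 is €5.67/m².
Additional duty on U-717 from Oristan: +62.7% ad valorem. Applied ad valorem rate = 62.7%.
Duty = €809,132.88 × 62.7% + 3,272 × €5.67 = €525,878.56.
Line 3 (K-393, Oristan, 47 units, €2,241.43):
Base rate for K-393 is 19% + €2.82/unit.
K-393 has an FTA preferential rate, but origin Oristan is not Astay; base rate stands.
Additional duty on K-393 from Oristan: +37.7%. Applied ad valorem rate: 19% + 37.7% = 56.7%.
Duty = €2,241.43 × 56.7% + 47 × €2.82 = €1,403.43.
Total = €89,275.72 + €525,878.56 + €1,403.43 = €616,557.71.

€616,557.71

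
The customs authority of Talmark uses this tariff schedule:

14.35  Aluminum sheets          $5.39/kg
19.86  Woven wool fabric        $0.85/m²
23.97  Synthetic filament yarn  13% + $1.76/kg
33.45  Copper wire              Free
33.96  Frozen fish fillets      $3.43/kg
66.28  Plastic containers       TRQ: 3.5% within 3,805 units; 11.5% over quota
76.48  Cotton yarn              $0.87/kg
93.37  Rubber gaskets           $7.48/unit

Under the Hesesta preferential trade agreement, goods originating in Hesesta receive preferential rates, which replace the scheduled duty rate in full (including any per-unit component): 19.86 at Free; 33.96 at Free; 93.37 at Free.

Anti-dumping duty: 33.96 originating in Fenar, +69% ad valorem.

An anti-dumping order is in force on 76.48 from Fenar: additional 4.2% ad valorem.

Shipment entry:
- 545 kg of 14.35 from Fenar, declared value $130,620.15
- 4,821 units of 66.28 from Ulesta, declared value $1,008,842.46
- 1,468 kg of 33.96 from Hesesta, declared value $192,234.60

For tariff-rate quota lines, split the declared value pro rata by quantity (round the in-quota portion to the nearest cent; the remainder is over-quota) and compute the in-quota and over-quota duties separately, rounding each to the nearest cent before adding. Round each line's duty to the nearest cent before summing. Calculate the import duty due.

Line 1 (14.35, Fenar, 545 kg, $130,620.15):
Base rate for 14.35 is $5.39/kg.
Duty = 545 × $5.39 = $2,937.55.
Line 2 (66.28, Ulesta, 4,821 units, $1,008,842.46):
Code 66.28 is under a tariff-rate quota (threshold 3,805 units). In-quota: 3,805 units at 3.5%; over-quota: 1,016 units at 11.5%.
Pro-rata value split: in-quota = $1,008,842.46 × 3,805/4,821 = $796,234.30; over-quota = $1,008,842.46 − $796,234.30 = $212,608.16.
In-quota duty = $796,234.30 × 3.5% = $27,868.20. Over-quota duty = $212,608.16 × 11.5% = $24,449.94.
Line duty = $27,868.20 + $24,449.94 = $52,318.14.
Line 3 (33.96, Hesesta, 1,468 kg, $192,234.60):
Base rate for 33.96 is $3.43/kg.
Origin Hesesta qualifies under the Talmark–Hesesta agreement and 33.96 is covered: preferential rate Free applies instead.
The additional-duty order on 33.96 targets Fenar, not Hesesta; it does not apply.
Duty = $192,234.60 × 0% = $0.00.
Total = $2,937.55 + $52,318.14 + $0.00 = $55,255.69.

$55,255.69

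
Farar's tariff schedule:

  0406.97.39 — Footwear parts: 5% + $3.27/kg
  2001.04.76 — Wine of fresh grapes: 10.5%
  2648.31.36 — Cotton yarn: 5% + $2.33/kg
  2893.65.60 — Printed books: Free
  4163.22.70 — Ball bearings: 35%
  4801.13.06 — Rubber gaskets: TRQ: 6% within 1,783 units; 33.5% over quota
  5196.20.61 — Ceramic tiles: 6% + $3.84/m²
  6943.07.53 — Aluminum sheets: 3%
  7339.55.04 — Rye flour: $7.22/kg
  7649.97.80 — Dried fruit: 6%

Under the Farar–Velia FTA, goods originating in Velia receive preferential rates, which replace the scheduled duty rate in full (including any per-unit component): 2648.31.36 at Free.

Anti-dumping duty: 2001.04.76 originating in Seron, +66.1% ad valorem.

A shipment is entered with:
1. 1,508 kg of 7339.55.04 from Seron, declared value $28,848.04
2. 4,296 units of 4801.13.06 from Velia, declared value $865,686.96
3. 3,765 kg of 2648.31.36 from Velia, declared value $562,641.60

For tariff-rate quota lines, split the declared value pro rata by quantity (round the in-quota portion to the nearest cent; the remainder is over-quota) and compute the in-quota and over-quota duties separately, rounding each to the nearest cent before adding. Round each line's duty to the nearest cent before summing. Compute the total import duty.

Line 1 (7339.55.04, Seron, 1,508 kg, $28,848.04):
Base rate for 7339.55.04 is $7.22/kg.
Duty = 1,508 × $7.22 = $10,887.76.
Line 2 (4801.13.06, Velia, 4,296 units, $865,686.96):
Code 4801.13.06 is under a tariff-rate quota (threshold 1,783 units). In-quota: 1,783 units at 6%; over-quota: 2,513 units at 33.5%.
Pro-rata value split: in-quota = $865,686.96 × 1,783/4,296 = $359,292.33; over-quota = $865,686.96 − $359,292.33 = $506,394.63.
In-quota duty = $359,292.33 × 6% = $21,557.54. Over-quota duty = $506,394.63 × 33.5% = $169,642.20.
Line duty = $21,557.54 + $169,642.20 = $191,199.74.
Line 3 (2648.31.36, Velia, 3,765 kg, $562,641.60):
Base rate for 2648.31.36 is 5% + $2.33/kg.
Origin Velia qualifies under the Farar–Velia agreement and 2648.31.36 is covered: preferential rate Free applies instead.
Duty = $562,641.60 × 0% = $0.00.
Total = $10,887.76 + $191,199.74 + $0.00 = $202,087.50.

$202,087.50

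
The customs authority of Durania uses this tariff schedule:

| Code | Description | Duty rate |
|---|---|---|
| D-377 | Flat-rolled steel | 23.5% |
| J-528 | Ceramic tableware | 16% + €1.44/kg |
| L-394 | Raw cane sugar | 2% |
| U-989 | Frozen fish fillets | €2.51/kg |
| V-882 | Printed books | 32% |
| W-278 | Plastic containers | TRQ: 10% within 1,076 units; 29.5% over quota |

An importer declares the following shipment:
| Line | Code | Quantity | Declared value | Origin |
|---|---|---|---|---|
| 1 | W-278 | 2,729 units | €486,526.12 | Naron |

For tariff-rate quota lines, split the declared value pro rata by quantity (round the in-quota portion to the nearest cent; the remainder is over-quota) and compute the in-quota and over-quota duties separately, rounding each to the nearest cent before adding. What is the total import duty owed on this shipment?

€106,118.50

Line 1 (W-278, Naron, 2,729 units, €486,526.12):
Code W-278 is under a tariff-rate quota (threshold 1,076 units). In-quota: 1,076 units at 10%; over-quota: 1,653 units at 29.5%.
Pro-rata value split: in-quota = €486,526.12 × 1,076/2,729 = €191,829.28; over-quota = €486,526.12 − €191,829.28 = €294,696.84.
In-quota duty = €191,829.28 × 10% = €19,182.93. Over-quota duty = €294,696.84 × 29.5% = €86,935.57.
Line duty = €19,182.93 + €86,935.57 = €106,118.50.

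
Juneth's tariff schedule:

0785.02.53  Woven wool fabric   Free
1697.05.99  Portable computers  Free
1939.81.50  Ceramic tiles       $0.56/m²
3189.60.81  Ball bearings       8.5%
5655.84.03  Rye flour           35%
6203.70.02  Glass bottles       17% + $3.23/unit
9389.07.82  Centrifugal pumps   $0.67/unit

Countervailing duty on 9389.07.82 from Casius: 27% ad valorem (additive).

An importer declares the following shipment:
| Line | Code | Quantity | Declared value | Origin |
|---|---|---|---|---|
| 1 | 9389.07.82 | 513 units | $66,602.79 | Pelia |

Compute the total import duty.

Line 1 (9389.07.82, Pelia, 513 units, $66,602.79):
Base rate for 9389.07.82 is $0.67/unit.
The additional-duty order on 9389.07.82 targets Casius, not Pelia; it does not apply.
Duty = 513 × $0.67 = $343.71.

$343.71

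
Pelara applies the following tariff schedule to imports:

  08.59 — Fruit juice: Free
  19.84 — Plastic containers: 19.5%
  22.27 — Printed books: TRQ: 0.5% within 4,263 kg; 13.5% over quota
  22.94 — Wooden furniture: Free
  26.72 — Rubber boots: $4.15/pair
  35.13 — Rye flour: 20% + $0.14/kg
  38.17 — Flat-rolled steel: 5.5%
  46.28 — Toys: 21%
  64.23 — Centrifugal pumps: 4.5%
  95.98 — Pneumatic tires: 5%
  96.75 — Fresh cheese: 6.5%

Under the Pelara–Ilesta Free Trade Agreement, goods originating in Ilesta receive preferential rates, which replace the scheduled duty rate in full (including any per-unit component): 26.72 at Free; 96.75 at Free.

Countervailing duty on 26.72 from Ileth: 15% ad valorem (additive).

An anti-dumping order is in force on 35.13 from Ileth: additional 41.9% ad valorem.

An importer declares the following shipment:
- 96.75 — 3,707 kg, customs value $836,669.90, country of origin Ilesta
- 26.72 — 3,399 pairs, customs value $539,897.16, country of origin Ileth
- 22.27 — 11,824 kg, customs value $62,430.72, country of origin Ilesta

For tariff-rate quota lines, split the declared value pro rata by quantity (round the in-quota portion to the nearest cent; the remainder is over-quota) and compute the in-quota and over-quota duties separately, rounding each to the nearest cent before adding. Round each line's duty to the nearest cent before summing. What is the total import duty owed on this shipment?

Line 1 (96.75, Ilesta, 3,707 kg, $836,669.90):
Base rate for 96.75 is 6.5%.
Origin Ilesta qualifies under the Pelara–Ilesta agreement and 96.75 is covered: preferential rate Free applies instead.
Duty = $836,669.90 × 0% = $0.00.
Line 2 (26.72, Ileth, 3,399 pairs, $539,897.16):
Base rate for 26.72 is $4.15/pair.
26.72 has an FTA preferential rate, but origin Ileth is not Ilesta; base rate stands.
Additional duty on 26.72 from Ileth: +15% ad valorem. Applied ad valorem rate = 15%.
Duty = $539,897.16 × 15% + 3,399 × $4.15 = $95,090.42.
Line 3 (22.27, Ilesta, 11,824 kg, $62,430.72):
Code 22.27 is under a tariff-rate quota (threshold 4,263 kg). In-quota: 4,263 kg at 0.5%; over-quota: 7,561 kg at 13.5%.
Pro-rata value split: in-quota = $62,430.72 × 4,263/11,824 = $22,508.64; over-quota = $62,430.72 − $22,508.64 = $39,922.08.
In-quota duty = $22,508.64 × 0.5% = $112.54. Over-quota duty = $39,922.08 × 13.5% = $5,389.48.
Line duty = $112.54 + $5,389.48 = $5,502.02.
Total = $0.00 + $95,090.42 + $5,502.02 = $100,592.44.

$100,592.44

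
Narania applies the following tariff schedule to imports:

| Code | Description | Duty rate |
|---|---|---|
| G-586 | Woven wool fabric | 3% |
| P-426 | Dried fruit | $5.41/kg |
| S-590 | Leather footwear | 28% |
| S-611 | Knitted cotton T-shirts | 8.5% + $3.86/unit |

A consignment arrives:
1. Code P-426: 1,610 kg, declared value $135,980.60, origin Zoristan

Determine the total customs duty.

$8,710.10

Line 1 (P-426, Zoristan, 1,610 kg, $135,980.60):
Base rate for P-426 is $5.41/kg.
Duty = 1,610 × $5.41 = $8,710.10.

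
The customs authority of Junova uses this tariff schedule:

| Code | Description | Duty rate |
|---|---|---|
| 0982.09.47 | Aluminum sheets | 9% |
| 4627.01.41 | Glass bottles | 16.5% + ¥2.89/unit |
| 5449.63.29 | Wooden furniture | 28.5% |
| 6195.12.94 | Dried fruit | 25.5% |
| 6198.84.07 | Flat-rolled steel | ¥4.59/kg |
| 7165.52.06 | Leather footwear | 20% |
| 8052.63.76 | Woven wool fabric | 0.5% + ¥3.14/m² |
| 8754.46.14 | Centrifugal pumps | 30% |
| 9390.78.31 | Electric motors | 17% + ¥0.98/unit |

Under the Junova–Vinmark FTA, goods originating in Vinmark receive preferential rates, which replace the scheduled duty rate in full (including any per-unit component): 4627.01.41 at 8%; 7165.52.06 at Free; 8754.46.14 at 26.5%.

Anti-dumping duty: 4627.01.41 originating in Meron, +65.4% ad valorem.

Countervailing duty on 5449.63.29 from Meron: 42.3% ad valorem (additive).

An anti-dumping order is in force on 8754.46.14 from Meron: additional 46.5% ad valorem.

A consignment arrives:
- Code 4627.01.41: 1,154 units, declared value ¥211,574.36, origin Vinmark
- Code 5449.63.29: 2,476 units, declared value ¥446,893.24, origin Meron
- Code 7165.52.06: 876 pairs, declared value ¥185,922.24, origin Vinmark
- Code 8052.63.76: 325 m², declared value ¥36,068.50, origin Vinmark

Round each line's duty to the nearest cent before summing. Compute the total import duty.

Line 1 (4627.01.41, Vinmark, 1,154 units, ¥211,574.36):
Base rate for 4627.01.41 is 16.5% + ¥2.89/unit.
Origin Vinmark qualifies under the Junova–Vinmark agreement and 4627.01.41 is covered: preferential rate 8% applies instead.
The additional-duty order on 4627.01.41 targets Meron, not Vinmark; it does not apply.
Duty = ¥211,574.36 × 8% = ¥16,925.95.
Line 2 (5449.63.29, Meron, 2,476 units, ¥446,893.24):
Base rate for 5449.63.29 is 28.5%.
Additional duty on 5449.63.29 from Meron: +42.3%. Applied ad valorem rate: 28.5% + 42.3% = 70.8%.
Duty = ¥446,893.24 × 70.8% = ¥316,400.41.
Line 3 (7165.52.06, Vinmark, 876 pairs, ¥185,922.24):
Base rate for 7165.52.06 is 20%.
Origin Vinmark qualifies under the Junova–Vinmark agreement and 7165.52.06 is covered: preferential rate Free applies instead.
Duty = ¥185,922.24 × 0% = ¥0.00.
Line 4 (8052.63.76, Vinmark, 325 m², ¥36,068.50):
Base rate for 8052.63.76 is 0.5% + ¥3.14/m².
Origin Vinmark is the FTA partner but 8052.63.76 is not on the preference list; base rate stands.
Duty = ¥36,068.50 × 0.5% + 325 × ¥3.14 = ¥1,200.84.
Total = ¥16,925.95 + ¥316,400.41 + ¥0.00 + ¥1,200.84 = ¥334,527.20.

¥334,527.20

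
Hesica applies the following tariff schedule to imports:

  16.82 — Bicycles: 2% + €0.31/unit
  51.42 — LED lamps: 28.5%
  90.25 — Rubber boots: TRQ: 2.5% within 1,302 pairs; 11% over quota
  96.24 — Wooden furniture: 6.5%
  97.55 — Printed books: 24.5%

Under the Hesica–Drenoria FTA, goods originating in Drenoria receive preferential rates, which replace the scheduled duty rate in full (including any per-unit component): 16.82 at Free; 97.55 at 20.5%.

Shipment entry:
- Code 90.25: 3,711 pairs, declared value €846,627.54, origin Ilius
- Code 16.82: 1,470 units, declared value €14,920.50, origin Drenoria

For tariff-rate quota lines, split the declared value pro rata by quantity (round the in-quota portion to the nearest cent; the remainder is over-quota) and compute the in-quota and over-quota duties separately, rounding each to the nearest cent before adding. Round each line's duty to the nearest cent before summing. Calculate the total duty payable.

€67,880.78

Line 1 (90.25, Ilius, 3,711 pairs, €846,627.54):
Code 90.25 is under a tariff-rate quota (threshold 1,302 pairs). In-quota: 1,302 pairs at 2.5%; over-quota: 2,409 pairs at 11%.
Pro-rata value split: in-quota = €846,627.54 × 1,302/3,711 = €297,038.28; over-quota = €846,627.54 − €297,038.28 = €549,589.26.
In-quota duty = €297,038.28 × 2.5% = €7,425.96. Over-quota duty = €549,589.26 × 11% = €60,454.82.
Line duty = €7,425.96 + €60,454.82 = €67,880.78.
Line 2 (16.82, Drenoria, 1,470 units, €14,920.50):
Base rate for 16.82 is 2% + €0.31/unit.
Origin Drenoria qualifies under the Hesica–Drenoria agreement and 16.82 is covered: preferential rate Free applies instead.
Duty = €14,920.50 × 0% = €0.00.
Total = €67,880.78 + €0.00 = €67,880.78.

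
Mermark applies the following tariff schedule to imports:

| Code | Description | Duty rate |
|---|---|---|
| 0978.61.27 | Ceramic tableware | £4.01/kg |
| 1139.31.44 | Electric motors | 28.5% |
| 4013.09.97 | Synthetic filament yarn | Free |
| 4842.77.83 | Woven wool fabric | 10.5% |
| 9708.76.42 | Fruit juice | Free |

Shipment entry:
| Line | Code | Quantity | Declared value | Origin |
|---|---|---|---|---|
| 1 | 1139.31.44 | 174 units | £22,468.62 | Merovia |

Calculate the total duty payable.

Line 1 (1139.31.44, Merovia, 174 units, £22,468.62):
Base rate for 1139.31.44 is 28.5%.
Duty = £22,468.62 × 28.5% = £6,403.56.

£6,403.56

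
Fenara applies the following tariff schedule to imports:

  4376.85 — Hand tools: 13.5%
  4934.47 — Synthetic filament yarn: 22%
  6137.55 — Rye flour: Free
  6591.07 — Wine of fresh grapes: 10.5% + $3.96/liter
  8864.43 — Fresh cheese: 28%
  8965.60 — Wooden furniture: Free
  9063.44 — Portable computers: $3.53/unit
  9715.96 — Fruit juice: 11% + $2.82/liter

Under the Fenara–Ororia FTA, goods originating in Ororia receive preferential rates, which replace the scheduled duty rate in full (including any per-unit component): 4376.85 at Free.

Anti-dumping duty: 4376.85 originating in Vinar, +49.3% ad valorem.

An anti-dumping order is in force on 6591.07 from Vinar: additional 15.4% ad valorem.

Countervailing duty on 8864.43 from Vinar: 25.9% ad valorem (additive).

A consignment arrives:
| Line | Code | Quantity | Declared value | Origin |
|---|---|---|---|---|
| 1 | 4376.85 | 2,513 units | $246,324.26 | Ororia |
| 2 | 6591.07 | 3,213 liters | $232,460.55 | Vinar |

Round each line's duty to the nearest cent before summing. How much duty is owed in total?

$72,930.76

Line 1 (4376.85, Ororia, 2,513 units, $246,324.26):
Base rate for 4376.85 is 13.5%.
Origin Ororia qualifies under the Fenara–Ororia agreement and 4376.85 is covered: preferential rate Free applies instead.
The additional-duty order on 4376.85 targets Vinar, not Ororia; it does not apply.
Duty = $246,324.26 × 0% = $0.00.
Line 2 (6591.07, Vinar, 3,213 liters, $232,460.55):
Base rate for 6591.07 is 10.5% + $3.96/liter.
Additional duty on 6591.07 from Vinar: +15.4%. Applied ad valorem rate: 10.5% + 15.4% = 25.9%.
Duty = $232,460.55 × 25.9% + 3,213 × $3.96 = $72,930.76.
Total = $0.00 + $72,930.76 = $72,930.76.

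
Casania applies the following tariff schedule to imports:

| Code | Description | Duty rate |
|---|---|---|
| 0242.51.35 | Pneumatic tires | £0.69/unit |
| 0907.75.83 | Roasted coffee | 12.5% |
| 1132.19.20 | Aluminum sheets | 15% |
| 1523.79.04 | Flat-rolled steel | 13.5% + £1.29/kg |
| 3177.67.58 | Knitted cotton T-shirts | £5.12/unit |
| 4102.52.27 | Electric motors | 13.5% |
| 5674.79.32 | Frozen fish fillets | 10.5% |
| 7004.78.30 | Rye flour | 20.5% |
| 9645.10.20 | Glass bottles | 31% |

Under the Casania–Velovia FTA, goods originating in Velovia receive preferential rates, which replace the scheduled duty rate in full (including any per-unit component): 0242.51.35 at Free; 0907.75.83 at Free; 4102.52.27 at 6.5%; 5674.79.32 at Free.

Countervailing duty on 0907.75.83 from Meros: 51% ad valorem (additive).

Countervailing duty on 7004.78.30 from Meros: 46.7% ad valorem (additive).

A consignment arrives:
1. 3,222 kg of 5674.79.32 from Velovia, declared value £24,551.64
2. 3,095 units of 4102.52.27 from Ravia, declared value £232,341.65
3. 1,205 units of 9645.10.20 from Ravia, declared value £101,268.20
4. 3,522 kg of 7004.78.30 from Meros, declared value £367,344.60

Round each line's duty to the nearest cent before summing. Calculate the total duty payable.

Line 1 (5674.79.32, Velovia, 3,222 kg, £24,551.64):
Base rate for 5674.79.32 is 10.5%.
Origin Velovia qualifies under the Casania–Velovia agreement and 5674.79.32 is covered: preferential rate Free applies instead.
Duty = £24,551.64 × 0% = £0.00.
Line 2 (4102.52.27, Ravia, 3,095 units, £232,341.65):
Base rate for 4102.52.27 is 13.5%.
4102.52.27 has an FTA preferential rate, but origin Ravia is not Velovia; base rate stands.
Duty = £232,341.65 × 13.5% = £31,366.12.
Line 3 (9645.10.20, Ravia, 1,205 units, £101,268.20):
Base rate for 9645.10.20 is 31%.
Duty = £101,268.20 × 31% = £31,393.14.
Line 4 (7004.78.30, Meros, 3,522 kg, £367,344.60):
Base rate for 7004.78.30 is 20.5%.
Additional duty on 7004.78.30 from Meros: +46.7%. Applied ad valorem rate: 20.5% + 46.7% = 67.2%.
Duty = £367,344.60 × 67.2% = £246,855.57.
Total = £0.00 + £31,366.12 + £31,393.14 + £246,855.57 = £309,614.83.

£309,614.83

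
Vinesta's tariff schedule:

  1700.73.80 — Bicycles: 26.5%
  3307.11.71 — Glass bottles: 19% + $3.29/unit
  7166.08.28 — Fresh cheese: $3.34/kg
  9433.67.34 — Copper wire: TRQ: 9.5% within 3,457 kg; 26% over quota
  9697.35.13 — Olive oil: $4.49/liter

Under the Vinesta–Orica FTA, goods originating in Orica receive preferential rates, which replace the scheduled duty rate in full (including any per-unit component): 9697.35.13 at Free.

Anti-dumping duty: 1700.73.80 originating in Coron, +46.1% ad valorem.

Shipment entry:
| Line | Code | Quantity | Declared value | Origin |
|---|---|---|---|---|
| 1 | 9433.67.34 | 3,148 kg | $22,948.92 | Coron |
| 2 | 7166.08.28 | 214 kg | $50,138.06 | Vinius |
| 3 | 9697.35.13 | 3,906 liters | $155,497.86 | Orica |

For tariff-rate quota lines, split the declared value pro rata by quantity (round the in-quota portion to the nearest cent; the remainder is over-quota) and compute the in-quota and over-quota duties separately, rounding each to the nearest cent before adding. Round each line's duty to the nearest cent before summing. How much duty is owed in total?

Line 1 (9433.67.34, Coron, 3,148 kg, $22,948.92):
Code 9433.67.34 is under a tariff-rate quota (threshold 3,457 kg). Quantity 3,148 kg is within the quota, so the in-quota rate 9.5% applies to the full value.
Duty = $22,948.92 × 9.5% = $2,180.15.
Line 2 (7166.08.28, Vinius, 214 kg, $50,138.06):
Base rate for 7166.08.28 is $3.34/kg.
Duty = 214 × $3.34 = $714.76.
Line 3 (9697.35.13, Orica, 3,906 liters, $155,497.86):
Base rate for 9697.35.13 is $4.49/liter.
Origin Orica qualifies under the Vinesta–Orica agreement and 9697.35.13 is covered: preferential rate Free applies instead.
Duty = $155,497.86 × 0% = $0.00.
Total = $2,180.15 + $714.76 + $0.00 = $2,894.91.

$2,894.91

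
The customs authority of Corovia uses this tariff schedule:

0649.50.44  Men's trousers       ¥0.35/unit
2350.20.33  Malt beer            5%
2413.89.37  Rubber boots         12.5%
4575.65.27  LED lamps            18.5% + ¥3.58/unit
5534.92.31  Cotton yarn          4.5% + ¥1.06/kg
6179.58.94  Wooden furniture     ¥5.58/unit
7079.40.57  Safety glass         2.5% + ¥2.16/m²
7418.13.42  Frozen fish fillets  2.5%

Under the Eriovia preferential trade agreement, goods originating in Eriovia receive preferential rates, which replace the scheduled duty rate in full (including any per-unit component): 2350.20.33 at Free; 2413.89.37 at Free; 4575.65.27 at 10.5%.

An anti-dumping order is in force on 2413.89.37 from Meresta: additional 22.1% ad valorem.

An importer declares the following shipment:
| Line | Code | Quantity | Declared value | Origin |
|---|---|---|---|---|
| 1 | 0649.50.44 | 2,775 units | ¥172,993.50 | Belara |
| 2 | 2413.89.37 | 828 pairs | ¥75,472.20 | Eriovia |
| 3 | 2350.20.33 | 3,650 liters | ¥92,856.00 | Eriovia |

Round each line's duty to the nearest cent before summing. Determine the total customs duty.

¥971.25

Line 1 (0649.50.44, Belara, 2,775 units, ¥172,993.50):
Base rate for 0649.50.44 is ¥0.35/unit.
Duty = 2,775 × ¥0.35 = ¥971.25.
Line 2 (2413.89.37, Eriovia, 828 pairs, ¥75,472.20):
Base rate for 2413.89.37 is 12.5%.
Origin Eriovia qualifies under the Corovia–Eriovia agreement and 2413.89.37 is covered: preferential rate Free applies instead.
The additional-duty order on 2413.89.37 targets Meresta, not Eriovia; it does not apply.
Duty = ¥75,472.20 × 0% = ¥0.00.
Line 3 (2350.20.33, Eriovia, 3,650 liters, ¥92,856.00):
Base rate for 2350.20.33 is 5%.
Origin Eriovia qualifies under the Corovia–Eriovia agreement and 2350.20.33 is covered: preferential rate Free applies instead.
Duty = ¥92,856.00 × 0% = ¥0.00.
Total = ¥971.25 + ¥0.00 + ¥0.00 = ¥971.25.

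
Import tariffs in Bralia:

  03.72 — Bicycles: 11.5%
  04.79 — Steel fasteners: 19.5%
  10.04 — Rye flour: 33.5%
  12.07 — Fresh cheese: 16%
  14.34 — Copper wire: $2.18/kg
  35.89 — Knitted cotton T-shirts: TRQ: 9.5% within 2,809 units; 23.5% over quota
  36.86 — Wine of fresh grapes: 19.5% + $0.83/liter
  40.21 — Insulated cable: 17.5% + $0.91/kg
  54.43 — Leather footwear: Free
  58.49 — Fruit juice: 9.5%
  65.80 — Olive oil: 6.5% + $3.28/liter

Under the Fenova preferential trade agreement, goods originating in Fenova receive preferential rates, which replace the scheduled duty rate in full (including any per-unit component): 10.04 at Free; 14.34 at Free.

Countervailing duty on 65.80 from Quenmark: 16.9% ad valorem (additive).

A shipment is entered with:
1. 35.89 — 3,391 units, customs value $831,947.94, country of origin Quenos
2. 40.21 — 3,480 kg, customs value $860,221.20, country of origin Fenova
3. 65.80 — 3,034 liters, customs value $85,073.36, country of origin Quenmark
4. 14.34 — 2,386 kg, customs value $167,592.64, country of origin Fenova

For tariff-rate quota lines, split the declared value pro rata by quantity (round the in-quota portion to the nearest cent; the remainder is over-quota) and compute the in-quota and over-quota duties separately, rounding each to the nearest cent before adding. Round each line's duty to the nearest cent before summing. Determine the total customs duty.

Line 1 (35.89, Quenos, 3,391 units, $831,947.94):
Code 35.89 is under a tariff-rate quota (threshold 2,809 units). In-quota: 2,809 units at 9.5%; over-quota: 582 units at 23.5%.
Pro-rata value split: in-quota = $831,947.94 × 2,809/3,391 = $689,160.06; over-quota = $831,947.94 − $689,160.06 = $142,787.88.
In-quota duty = $689,160.06 × 9.5% = $65,470.21. Over-quota duty = $142,787.88 × 23.5% = $33,555.15.
Line duty = $65,470.21 + $33,555.15 = $99,025.36.
Line 2 (40.21, Fenova, 3,480 kg, $860,221.20):
Base rate for 40.21 is 17.5% + $0.91/kg.
Origin Fenova is the FTA partner but 40.21 is not on the preference list; base rate stands.
Duty = $860,221.20 × 17.5% + 3,480 × $0.91 = $153,705.51.
Line 3 (65.80, Quenmark, 3,034 liters, $85,073.36):
Base rate for 65.80 is 6.5% + $3.28/liter.
Additional duty on 65.80 from Quenmark: +16.9%. Applied ad valorem rate: 6.5% + 16.9% = 23.4%.
Duty = $85,073.36 × 23.4% + 3,034 × $3.28 = $29,858.69.
Line 4 (14.34, Fenova, 2,386 kg, $167,592.64):
Base rate for 14.34 is $2.18/kg.
Origin Fenova qualifies under the Bralia–Fenova agreement and 14.34 is covered: preferential rate Free applies instead.
Duty = $167,592.64 × 0% = $0.00.
Total = $99,025.36 + $153,705.51 + $29,858.69 + $0.00 = $282,589.56.

$282,589.56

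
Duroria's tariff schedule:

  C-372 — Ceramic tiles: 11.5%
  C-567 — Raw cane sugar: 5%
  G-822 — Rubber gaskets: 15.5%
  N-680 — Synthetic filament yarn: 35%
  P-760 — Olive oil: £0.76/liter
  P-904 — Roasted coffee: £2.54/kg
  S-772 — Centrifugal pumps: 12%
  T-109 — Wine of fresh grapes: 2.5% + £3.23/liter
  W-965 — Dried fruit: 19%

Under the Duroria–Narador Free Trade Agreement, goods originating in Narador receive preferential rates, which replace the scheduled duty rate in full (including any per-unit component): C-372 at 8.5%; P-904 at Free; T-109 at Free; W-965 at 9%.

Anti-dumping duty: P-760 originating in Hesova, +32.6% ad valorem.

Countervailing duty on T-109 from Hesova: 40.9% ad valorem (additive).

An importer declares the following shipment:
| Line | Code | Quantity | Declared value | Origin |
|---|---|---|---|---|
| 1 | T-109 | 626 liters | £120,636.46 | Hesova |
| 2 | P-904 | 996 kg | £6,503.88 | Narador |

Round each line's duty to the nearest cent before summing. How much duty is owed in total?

£54,378.20

Line 1 (T-109, Hesova, 626 liters, £120,636.46):
Base rate for T-109 is 2.5% + £3.23/liter.
T-109 has an FTA preferential rate, but origin Hesova is not Narador; base rate stands.
Additional duty on T-109 from Hesova: +40.9%. Applied ad valorem rate: 2.5% + 40.9% = 43.4%.
Duty = £120,636.46 × 43.4% + 626 × £3.23 = £54,378.20.
Line 2 (P-904, Narador, 996 kg, £6,503.88):
Base rate for P-904 is £2.54/kg.
Origin Narador qualifies under the Duroria–Narador agreement and P-904 is covered: preferential rate Free applies instead.
Duty = £6,503.88 × 0% = £0.00.
Total = £54,378.20 + £0.00 = £54,378.20.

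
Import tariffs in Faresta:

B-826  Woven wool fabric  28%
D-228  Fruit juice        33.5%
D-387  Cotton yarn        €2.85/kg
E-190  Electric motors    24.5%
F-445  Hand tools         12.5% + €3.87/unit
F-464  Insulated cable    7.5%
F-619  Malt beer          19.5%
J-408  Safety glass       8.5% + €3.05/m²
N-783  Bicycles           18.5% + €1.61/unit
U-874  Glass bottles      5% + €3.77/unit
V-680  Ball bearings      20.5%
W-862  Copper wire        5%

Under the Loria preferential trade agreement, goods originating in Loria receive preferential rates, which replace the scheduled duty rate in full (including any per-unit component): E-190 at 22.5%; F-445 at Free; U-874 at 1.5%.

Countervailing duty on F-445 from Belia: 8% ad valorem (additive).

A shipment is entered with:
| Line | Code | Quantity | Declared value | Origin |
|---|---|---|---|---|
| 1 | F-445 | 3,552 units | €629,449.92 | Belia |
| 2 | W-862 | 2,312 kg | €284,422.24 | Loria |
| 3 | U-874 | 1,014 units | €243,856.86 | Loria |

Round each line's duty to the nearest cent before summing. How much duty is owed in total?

Line 1 (F-445, Belia, 3,552 units, €629,449.92):
Base rate for F-445 is 12.5% + €3.87/unit.
F-445 has an FTA preferential rate, but origin Belia is not Loria; base rate stands.
Additional duty on F-445 from Belia: +8%. Applied ad valorem rate: 12.5% + 8% = 20.5%.
Duty = €629,449.92 × 20.5% + 3,552 × €3.87 = €142,783.47.
Line 2 (W-862, Loria, 2,312 kg, €284,422.24):
Base rate for W-862 is 5%.
Origin Loria is the FTA partner but W-862 is not on the preference list; base rate stands.
Duty = €284,422.24 × 5% = €14,221.11.
Line 3 (U-874, Loria, 1,014 units, €243,856.86):
Base rate for U-874 is 5% + €3.77/unit.
Origin Loria qualifies under the Faresta–Loria agreement and U-874 is covered: preferential rate 1.5% applies instead.
Duty = €243,856.86 × 1.5% = €3,657.85.
Total = €142,783.47 + €14,221.11 + €3,657.85 = €160,662.43.

€160,662.43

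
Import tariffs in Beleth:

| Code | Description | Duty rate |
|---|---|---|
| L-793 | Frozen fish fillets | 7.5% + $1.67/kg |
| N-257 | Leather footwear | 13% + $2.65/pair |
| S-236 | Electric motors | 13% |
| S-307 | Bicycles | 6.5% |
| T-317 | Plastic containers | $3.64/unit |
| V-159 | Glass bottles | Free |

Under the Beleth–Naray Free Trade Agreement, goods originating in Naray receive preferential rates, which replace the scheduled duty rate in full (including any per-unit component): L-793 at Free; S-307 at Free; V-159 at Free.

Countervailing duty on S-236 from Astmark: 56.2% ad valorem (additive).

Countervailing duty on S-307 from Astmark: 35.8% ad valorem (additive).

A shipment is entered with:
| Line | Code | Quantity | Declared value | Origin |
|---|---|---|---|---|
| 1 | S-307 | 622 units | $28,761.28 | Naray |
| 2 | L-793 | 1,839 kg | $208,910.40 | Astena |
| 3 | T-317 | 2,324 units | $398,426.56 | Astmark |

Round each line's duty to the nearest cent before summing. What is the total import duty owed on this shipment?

$27,198.77

Line 1 (S-307, Naray, 622 units, $28,761.28):
Base rate for S-307 is 6.5%.
Origin Naray qualifies under the Beleth–Naray agreement and S-307 is covered: preferential rate Free applies instead.
The additional-duty order on S-307 targets Astmark, not Naray; it does not apply.
Duty = $28,761.28 × 0% = $0.00.
Line 2 (L-793, Astena, 1,839 kg, $208,910.40):
Base rate for L-793 is 7.5% + $1.67/kg.
L-793 has an FTA preferential rate, but origin Astena is not Naray; base rate stands.
Duty = $208,910.40 × 7.5% + 1,839 × $1.67 = $18,739.41.
Line 3 (T-317, Astmark, 2,324 units, $398,426.56):
Base rate for T-317 is $3.64/unit.
Duty = 2,324 × $3.64 = $8,459.36.
Total = $0.00 + $18,739.41 + $8,459.36 = $27,198.77.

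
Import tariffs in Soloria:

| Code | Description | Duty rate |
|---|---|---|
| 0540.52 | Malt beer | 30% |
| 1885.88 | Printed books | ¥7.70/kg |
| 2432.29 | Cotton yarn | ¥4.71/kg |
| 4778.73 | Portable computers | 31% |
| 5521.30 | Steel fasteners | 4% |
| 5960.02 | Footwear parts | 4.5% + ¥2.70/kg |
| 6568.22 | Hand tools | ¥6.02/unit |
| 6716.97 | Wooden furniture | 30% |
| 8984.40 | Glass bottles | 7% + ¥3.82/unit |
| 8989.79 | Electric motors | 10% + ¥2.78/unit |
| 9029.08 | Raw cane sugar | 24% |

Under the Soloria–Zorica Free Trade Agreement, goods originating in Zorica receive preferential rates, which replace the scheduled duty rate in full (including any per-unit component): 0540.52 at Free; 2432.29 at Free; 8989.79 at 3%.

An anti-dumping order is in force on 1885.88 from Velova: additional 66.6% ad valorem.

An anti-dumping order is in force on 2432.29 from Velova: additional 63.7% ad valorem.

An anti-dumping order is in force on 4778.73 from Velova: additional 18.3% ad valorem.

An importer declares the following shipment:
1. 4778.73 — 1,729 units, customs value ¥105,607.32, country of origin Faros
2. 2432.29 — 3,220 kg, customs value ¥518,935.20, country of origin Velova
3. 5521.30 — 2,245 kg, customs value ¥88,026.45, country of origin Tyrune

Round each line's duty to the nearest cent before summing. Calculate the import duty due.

¥381,987.25

Line 1 (4778.73, Faros, 1,729 units, ¥105,607.32):
Base rate for 4778.73 is 31%.
The additional-duty order on 4778.73 targets Velova, not Faros; it does not apply.
Duty = ¥105,607.32 × 31% = ¥32,738.27.
Line 2 (2432.29, Velova, 3,220 kg, ¥518,935.20):
Base rate for 2432.29 is ¥4.71/kg.
2432.29 has an FTA preferential rate, but origin Velova is not Zorica; base rate stands.
Additional duty on 2432.29 from Velova: +63.7% ad valorem. Applied ad valorem rate = 63.7%.
Duty = ¥518,935.20 × 63.7% + 3,220 × ¥4.71 = ¥345,727.92.
Line 3 (5521.30, Tyrune, 2,245 kg, ¥88,026.45):
Base rate for 5521.30 is 4%.
Duty = ¥88,026.45 × 4% = ¥3,521.06.
Total = ¥32,738.27 + ¥345,727.92 + ¥3,521.06 = ¥381,987.25.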